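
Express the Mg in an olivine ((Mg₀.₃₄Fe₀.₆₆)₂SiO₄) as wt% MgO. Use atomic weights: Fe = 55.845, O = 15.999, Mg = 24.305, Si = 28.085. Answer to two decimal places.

15.03 wt%

Formula mass = 182.324 g/mol.
0.68 Mg → 0.6800 mol MgO per formula unit; M(MgO) = 40.304, so MgO mass = 27.407 g.
27.407/182.324 × 100 = 15.03 wt%.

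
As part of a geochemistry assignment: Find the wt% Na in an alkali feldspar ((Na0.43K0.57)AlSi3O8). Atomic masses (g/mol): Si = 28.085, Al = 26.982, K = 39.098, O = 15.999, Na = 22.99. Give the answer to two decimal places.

3.64 weight percent

Molar mass of (Na0.43K0.57)AlSi3O8: 0.43*22.99 + 0.57*39.098 + 1*26.982 + 3*28.085 + 8*15.999 = 271.401 g/mol.
Mass of Na per formula unit: 0.43 × 22.99 = 9.886 g.
Weight fraction Na = 9.886 / 271.401 = 0.0364.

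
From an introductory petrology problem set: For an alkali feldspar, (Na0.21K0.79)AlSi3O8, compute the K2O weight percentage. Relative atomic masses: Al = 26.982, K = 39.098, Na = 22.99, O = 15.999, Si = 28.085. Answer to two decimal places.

13.53 wt%

Formula mass = 274.944 g/mol.
0.79 K → 0.3950 mol K2O per formula unit; M(K2O) = 94.195, so K2O mass = 37.207 g.
37.207/274.944 × 100 = 13.53 wt%.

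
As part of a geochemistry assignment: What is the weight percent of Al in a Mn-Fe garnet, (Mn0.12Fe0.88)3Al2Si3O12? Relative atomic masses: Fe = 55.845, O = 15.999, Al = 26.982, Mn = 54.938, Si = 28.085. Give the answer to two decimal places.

M((Mn0.12Fe0.88)3Al2Si3O12) = 497.415 g/mol.
Al contributes 2 × 26.982 = 53.964 g per mole.
53.964/497.415 = 0.1085 → 10.85%.

10.85 wt%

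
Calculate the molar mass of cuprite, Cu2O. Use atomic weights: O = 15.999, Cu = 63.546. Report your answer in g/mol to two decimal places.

The formula mass is the sum 2*63.546 + 1*15.999.

143.09 g/mol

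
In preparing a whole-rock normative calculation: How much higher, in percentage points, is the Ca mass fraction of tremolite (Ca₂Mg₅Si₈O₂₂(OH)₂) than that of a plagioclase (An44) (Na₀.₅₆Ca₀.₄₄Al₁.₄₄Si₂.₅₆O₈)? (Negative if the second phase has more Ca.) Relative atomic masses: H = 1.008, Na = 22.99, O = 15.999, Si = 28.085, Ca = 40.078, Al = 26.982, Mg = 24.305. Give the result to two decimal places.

M(Ca₂Mg₅Si₈O₂₂(OH)₂) = 812.353 g/mol, so wt% Ca = 80.156/812.353 × 100 = 9.87%.
M(Na₀.₅₆Ca₀.₄₄Al₁.₄₄Si₂.₅₆O₈) = 269.252 g/mol, so wt% Ca = 17.634/269.252 × 100 = 6.55%.
9.87 − 6.55 = 3.32 pp.

3.32 percentage points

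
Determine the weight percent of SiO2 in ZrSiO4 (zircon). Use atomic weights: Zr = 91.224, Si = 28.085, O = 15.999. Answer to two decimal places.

32.78 wt%

Molar mass of ZrSiO4 = 1×91.224 + 1×28.085 + 4×15.999 = 183.305 g/mol.
Each formula unit contains 1 Si, equivalent to 1/1 = 1.0000 mol SiO2.
M(SiO2) = 1×28.085 + 2×15.999 = 60.083 g/mol.
Mass of SiO2 per formula unit = 1.0000 × 60.083 = 60.083 g.
SiO2 wt% = 60.083 / 183.305 × 100 = 32.78%.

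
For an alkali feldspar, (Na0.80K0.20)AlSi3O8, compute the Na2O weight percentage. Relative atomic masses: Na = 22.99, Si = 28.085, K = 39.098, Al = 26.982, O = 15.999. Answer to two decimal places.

Molar mass of (Na0.80K0.20)AlSi3O8 = 0.80×22.99 + 0.20×39.098 + 1×26.982 + 3×28.085 + 8×15.999 = 265.441 g/mol.
Each formula unit contains 0.80 Na, equivalent to 0.80/2 = 0.4000 mol Na2O.
M(Na2O) = 2×22.99 + 1×15.999 = 61.979 g/mol.
Mass of Na2O per formula unit = 0.4000 × 61.979 = 24.792 g.
Na2O wt% = 24.792 / 265.441 × 100 = 9.34%.

9.34 wt%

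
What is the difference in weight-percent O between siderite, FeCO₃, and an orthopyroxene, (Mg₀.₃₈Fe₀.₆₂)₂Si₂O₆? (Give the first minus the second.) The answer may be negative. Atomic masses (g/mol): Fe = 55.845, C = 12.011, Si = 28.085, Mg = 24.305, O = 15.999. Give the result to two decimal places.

1.41 percentage points

First mineral: 47.997 g O in 115.853 g formula = 41.43 wt% O.
Second mineral: 95.994 g O in 239.884 g formula = 40.02 wt% O.
41.43% − 40.02% gives a difference of 1.41 percentage points.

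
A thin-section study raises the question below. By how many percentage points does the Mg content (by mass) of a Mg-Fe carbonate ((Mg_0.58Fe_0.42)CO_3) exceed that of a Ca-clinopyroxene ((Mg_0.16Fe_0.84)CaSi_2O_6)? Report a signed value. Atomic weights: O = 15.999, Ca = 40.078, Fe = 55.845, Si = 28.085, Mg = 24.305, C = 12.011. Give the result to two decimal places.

12.85 percentage points

Mg in (Mg_0.58Fe_0.42)CO_3: molar mass 97.560 g/mol; 0.58×24.305 = 14.097 g → 14.45 wt%.
Mg in (Mg_0.16Fe_0.84)CaSi_2O_6: molar mass 243.041 g/mol; 0.16×24.305 = 3.889 g → 1.60 wt%.
Difference = 14.45 − 1.60 = 12.85 percentage points.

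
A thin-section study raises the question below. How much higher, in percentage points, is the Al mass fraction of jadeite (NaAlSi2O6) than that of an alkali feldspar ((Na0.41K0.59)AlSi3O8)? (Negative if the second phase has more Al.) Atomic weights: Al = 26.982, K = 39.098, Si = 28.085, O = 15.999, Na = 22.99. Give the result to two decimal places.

3.42 percentage points

First mineral: 26.982 g Al in 202.136 g formula = 13.35 wt% Al.
Second mineral: 26.982 g Al in 271.723 g formula = 9.93 wt% Al.
13.35% − 9.93% gives a difference of 3.42 percentage points.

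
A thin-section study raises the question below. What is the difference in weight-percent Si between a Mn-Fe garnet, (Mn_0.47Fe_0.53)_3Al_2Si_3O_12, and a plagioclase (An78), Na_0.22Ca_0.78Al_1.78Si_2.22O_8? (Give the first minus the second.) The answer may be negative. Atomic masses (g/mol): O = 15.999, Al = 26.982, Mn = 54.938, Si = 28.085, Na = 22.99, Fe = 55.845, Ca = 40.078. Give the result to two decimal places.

Si in (Mn_0.47Fe_0.53)_3Al_2Si_3O_12: molar mass 496.463 g/mol; 3×28.085 = 84.255 g → 16.97 wt%.
Si in Na_0.22Ca_0.78Al_1.78Si_2.22O_8: molar mass 274.687 g/mol; 2.22×28.085 = 62.349 g → 22.70 wt%.
Difference = 16.97 − 22.70 = -5.73 percentage points.

-5.73 percentage points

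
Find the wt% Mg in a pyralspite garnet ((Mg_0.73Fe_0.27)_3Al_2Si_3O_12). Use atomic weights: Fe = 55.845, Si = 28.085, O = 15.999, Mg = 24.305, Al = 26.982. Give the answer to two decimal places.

M((Mg_0.73Fe_0.27)_3Al_2Si_3O_12) = 428.669 g/mol.
Mg contributes 2.19 × 24.305 = 53.228 g per mole.
53.228/428.669 = 0.1242 → 12.42%.

12.42 wt%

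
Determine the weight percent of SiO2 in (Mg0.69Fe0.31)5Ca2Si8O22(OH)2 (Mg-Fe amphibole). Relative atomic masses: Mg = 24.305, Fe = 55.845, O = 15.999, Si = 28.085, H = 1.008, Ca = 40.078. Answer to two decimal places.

Molar mass of (Mg0.69Fe0.31)5Ca2Si8O22(OH)2 = 3.45·24.305 + 1.55·55.845 + 2·40.078 + 8·28.085 + 24·15.999 + 2·1.008 = 861.240 g/mol.
Each formula unit contains 8 Si, equivalent to 8/1 = 8.0000 mol SiO2.
M(SiO2) = 1×28.085 + 2×15.999 = 60.083 g/mol.
Mass of SiO2 per formula unit = 8.0000 × 60.083 = 480.664 g.
SiO2 wt% = 480.664 / 861.240 × 100 = 55.81%.

55.81 wt%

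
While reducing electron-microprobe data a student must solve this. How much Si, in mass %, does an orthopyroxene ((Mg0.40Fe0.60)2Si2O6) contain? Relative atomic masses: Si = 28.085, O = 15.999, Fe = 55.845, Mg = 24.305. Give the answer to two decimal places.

Molar mass of (Mg0.40Fe0.60)2Si2O6: 0.80*24.305 + 1.20*55.845 + 2*28.085 + 6*15.999 = 238.622 g/mol.
Mass of Si per formula unit: 2 × 28.085 = 56.170 g.
Weight fraction Si = 56.170 / 238.622 = 0.2354.

23.54 mass %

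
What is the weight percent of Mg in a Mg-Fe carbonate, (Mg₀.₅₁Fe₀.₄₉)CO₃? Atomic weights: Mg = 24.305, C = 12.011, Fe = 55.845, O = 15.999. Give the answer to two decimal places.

12.42 weight percent

Formula mass = 0.51·24.305 + 0.49·55.845 + 1·12.011 + 3·15.999 = 99.768 g/mol, of which 12.396 g is Mg.
So Mg makes up 12.396/99.768 = 0.1242 of the mass, i.e. 12.42%.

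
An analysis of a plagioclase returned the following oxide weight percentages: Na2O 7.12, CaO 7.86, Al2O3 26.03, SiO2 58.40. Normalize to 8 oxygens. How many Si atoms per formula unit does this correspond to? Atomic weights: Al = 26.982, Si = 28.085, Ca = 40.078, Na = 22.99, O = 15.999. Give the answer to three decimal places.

Na2O: 7.12/61.979 = 0.11488 mol → 0.22976 mol Na, 0.11488 mol O.
CaO: 7.86/56.077 = 0.14016 mol → 0.14016 mol Ca, 0.14016 mol O.
Al2O3: 26.03/101.961 = 0.25529 mol → 0.51058 mol Al, 0.76587 mol O.
SiO2: 58.40/60.083 = 0.97199 mol → 0.97199 mol Si, 1.94398 mol O.
Total oxygen = 2.96489 mol. Normalization factor = 8/2.96489 = 2.69825.
Si per 8 O = 0.97199 × 2.69825 = 2.623.

2.623 Si apfu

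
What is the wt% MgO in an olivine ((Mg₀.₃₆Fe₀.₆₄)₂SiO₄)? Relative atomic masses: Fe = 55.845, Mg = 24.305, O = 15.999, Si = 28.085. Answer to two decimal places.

Molar mass of (Mg₀.₃₆Fe₀.₆₄)₂SiO₄ = 0.72×24.305 + 1.28×55.845 + 1×28.085 + 4×15.999 = 181.062 g/mol.
Each formula unit contains 0.72 Mg, equivalent to 0.72/1 = 0.7200 mol MgO.
M(MgO) = 1×24.305 + 1×15.999 = 40.304 g/mol.
Mass of MgO per formula unit = 0.7200 × 40.304 = 29.019 g.
MgO wt% = 29.019 / 181.062 × 100 = 16.03%.

16.03 wt%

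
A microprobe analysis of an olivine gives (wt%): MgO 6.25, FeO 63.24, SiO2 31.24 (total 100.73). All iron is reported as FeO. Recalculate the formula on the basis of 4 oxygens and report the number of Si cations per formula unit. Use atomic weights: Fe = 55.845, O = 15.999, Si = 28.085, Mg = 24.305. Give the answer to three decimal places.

1.002 Si apfu

6.25 wt% MgO ÷ 40.304 g/mol = 0.15507 mol, giving 0.15507 Mg and 0.15507 O.
63.24 wt% FeO ÷ 71.844 g/mol = 0.88024 mol, giving 0.88024 Fe and 0.88024 O.
31.24 wt% SiO2 ÷ 60.083 g/mol = 0.51995 mol, giving 0.51995 Si and 1.03990 O.
Oxygen sums to 2.07521; scaling by 4/2.07521 = 1.92752 puts the formula on 4 O.
Si: 0.51995 × 1.92752 = 1.002 atoms per formula unit.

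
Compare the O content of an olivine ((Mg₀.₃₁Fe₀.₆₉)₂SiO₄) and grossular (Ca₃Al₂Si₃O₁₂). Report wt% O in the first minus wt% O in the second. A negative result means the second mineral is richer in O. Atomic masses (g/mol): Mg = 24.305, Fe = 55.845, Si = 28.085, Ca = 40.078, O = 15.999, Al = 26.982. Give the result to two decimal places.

O in (Mg₀.₃₁Fe₀.₆₉)₂SiO₄: molar mass 184.216 g/mol; 4×15.999 = 63.996 g → 34.74 wt%.
O in Ca₃Al₂Si₃O₁₂: molar mass 450.441 g/mol; 12×15.999 = 191.988 g → 42.62 wt%.
Difference = 34.74 − 42.62 = -7.88 percentage points.

-7.88 percentage points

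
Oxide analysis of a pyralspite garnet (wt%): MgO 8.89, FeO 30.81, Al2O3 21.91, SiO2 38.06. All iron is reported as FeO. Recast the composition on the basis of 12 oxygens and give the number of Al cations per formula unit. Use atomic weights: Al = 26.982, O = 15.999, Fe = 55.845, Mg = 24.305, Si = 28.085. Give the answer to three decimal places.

8.89 wt% MgO ÷ 40.304 g/mol = 0.22057 mol, giving 0.22057 Mg and 0.22057 O.
30.81 wt% FeO ÷ 71.844 g/mol = 0.42885 mol, giving 0.42885 Fe and 0.42885 O.
21.91 wt% Al2O3 ÷ 101.961 g/mol = 0.21489 mol, giving 0.42978 Al and 0.64467 O.
38.06 wt% SiO2 ÷ 60.083 g/mol = 0.63346 mol, giving 0.63346 Si and 1.26692 O.
Oxygen sums to 2.56101; scaling by 12/2.56101 = 4.68565 puts the formula on 12 O.
Al: 0.42978 × 4.68565 = 2.014 atoms per formula unit.

2.014 Al apfu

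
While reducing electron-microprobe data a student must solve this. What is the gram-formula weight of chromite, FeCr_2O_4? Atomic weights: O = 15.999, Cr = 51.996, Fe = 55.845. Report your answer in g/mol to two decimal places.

223.83 g/mol

Fe: 1 × 55.845 = 55.8450
Cr: 2 × 51.996 = 103.9920
O: 4 × 15.999 = 63.9960
Summing the contributions gives the formula mass.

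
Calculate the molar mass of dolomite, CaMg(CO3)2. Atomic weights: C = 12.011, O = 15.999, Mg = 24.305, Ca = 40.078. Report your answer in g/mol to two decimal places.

184.40 g/mol

Ca: 1 × 40.078 = 40.0780
Mg: 1 × 24.305 = 24.3050
C: 2 × 12.011 = 24.0220
O: 6 × 15.999 = 95.9940
Summing the contributions gives the formula mass.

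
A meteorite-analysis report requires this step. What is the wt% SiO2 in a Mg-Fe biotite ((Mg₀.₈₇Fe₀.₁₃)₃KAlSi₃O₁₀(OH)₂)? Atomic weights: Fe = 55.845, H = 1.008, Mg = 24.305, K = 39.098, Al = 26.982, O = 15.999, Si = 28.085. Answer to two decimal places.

Formula mass = 429.555 g/mol.
3 Si → 3.0000 mol SiO2 per formula unit; M(SiO2) = 60.083, so SiO2 mass = 180.249 g.
180.249/429.555 × 100 = 41.96 wt%.

41.96 wt%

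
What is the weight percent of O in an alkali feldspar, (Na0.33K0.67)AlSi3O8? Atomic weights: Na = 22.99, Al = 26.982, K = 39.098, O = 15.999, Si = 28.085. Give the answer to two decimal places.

Formula mass = 0.33*22.99 + 0.67*39.098 + 1*26.982 + 3*28.085 + 8*15.999 = 273.011 g/mol, of which 127.992 g is O.
So O makes up 127.992/273.011 = 0.4688 of the mass, i.e. 46.88%.

46.88 mass %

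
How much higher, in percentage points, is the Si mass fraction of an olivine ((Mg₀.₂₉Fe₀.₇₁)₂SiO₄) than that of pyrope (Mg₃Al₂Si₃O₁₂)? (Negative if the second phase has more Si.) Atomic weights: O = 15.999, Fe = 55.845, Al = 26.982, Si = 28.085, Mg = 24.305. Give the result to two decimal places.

M((Mg₀.₂₉Fe₀.₇₁)₂SiO₄) = 185.478 g/mol, so wt% Si = 28.085/185.478 × 100 = 15.14%.
M(Mg₃Al₂Si₃O₁₂) = 403.122 g/mol, so wt% Si = 84.255/403.122 × 100 = 20.90%.
15.14 − 20.90 = -5.76 pp.

-5.76 percentage points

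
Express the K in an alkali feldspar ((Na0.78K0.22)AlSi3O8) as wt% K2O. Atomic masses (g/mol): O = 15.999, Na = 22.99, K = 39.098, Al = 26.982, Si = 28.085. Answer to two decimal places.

Molar mass of (Na0.78K0.22)AlSi3O8 = 0.78·22.99 + 0.22·39.098 + 1·26.982 + 3·28.085 + 8·15.999 = 265.763 g/mol.
Each formula unit contains 0.22 K, equivalent to 0.22/2 = 0.1100 mol K2O.
M(K2O) = 2×39.098 + 1×15.999 = 94.195 g/mol.
Mass of K2O per formula unit = 0.1100 × 94.195 = 10.361 g.
K2O wt% = 10.361 / 265.763 × 100 = 3.90%.

3.90 wt%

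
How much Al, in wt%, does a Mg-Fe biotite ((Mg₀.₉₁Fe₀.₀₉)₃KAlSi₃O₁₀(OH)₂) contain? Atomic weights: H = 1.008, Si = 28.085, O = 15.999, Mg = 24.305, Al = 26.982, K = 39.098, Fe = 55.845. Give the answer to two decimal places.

6.34 wt%

Molar mass of (Mg₀.₉₁Fe₀.₀₉)₃KAlSi₃O₁₀(OH)₂: 2.73×24.305 + 0.27×55.845 + 1×39.098 + 1×26.982 + 3×28.085 + 12×15.999 + 2×1.008 = 425.770 g/mol.
Mass of Al per formula unit: 1 × 26.982 = 26.982 g.
Weight fraction Al = 26.982 / 425.770 = 0.0634.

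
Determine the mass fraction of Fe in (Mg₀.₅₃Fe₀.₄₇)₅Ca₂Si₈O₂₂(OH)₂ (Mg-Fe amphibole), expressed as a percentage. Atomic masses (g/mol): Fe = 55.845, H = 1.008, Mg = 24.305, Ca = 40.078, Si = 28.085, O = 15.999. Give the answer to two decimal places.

14.80 wt%

Formula mass = 2.65·24.305 + 2.35·55.845 + 2·40.078 + 8·28.085 + 24·15.999 + 2·1.008 = 886.472 g/mol, of which 131.236 g is Fe.
So Fe makes up 131.236/886.472 = 0.1480 of the mass, i.e. 14.80%.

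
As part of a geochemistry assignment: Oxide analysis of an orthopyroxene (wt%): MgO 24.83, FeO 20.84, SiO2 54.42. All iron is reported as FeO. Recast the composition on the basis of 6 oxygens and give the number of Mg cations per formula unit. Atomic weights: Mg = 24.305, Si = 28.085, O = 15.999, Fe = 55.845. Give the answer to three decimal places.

24.83 wt% MgO ÷ 40.304 g/mol = 0.61607 mol, giving 0.61607 Mg and 0.61607 O.
20.84 wt% FeO ÷ 71.844 g/mol = 0.29007 mol, giving 0.29007 Fe and 0.29007 O.
54.42 wt% SiO2 ÷ 60.083 g/mol = 0.90575 mol, giving 0.90575 Si and 1.81150 O.
Oxygen sums to 2.71764; scaling by 6/2.71764 = 2.20780 puts the formula on 6 O.
Mg: 0.61607 × 2.20780 = 1.360 atoms per formula unit.

1.360 Mg apfu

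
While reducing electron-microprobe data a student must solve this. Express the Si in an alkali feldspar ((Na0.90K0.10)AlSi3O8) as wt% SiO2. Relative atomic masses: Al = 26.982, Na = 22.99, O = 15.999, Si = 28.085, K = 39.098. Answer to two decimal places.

68.32 wt%

Molar mass of (Na0.90K0.10)AlSi3O8 = 0.90×22.99 + 0.10×39.098 + 1×26.982 + 3×28.085 + 8×15.999 = 263.830 g/mol.
Each formula unit contains 3 Si, equivalent to 3/1 = 3.0000 mol SiO2.
M(SiO2) = 1×28.085 + 2×15.999 = 60.083 g/mol.
Mass of SiO2 per formula unit = 3.0000 × 60.083 = 180.249 g.
SiO2 wt% = 180.249 / 263.830 × 100 = 68.32%.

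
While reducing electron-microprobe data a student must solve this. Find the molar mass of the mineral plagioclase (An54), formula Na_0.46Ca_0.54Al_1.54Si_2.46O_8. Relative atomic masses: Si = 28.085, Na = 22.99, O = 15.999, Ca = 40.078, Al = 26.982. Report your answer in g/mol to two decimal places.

270.85 g/mol

The formula mass is the sum 0.46*22.99 + 0.54*40.078 + 1.54*26.982 + 2.46*28.085 + 8*15.999.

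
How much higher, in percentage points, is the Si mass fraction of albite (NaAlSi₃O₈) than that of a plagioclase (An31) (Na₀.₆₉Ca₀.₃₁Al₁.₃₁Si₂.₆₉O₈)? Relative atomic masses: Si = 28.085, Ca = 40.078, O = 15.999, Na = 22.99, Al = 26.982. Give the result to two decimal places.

Si in NaAlSi₃O₈: molar mass 262.219 g/mol; 3×28.085 = 84.255 g → 32.13 wt%.
Si in Na₀.₆₉Ca₀.₃₁Al₁.₃₁Si₂.₆₉O₈: molar mass 267.174 g/mol; 2.69×28.085 = 75.549 g → 28.28 wt%.
Difference = 32.13 − 28.28 = 3.85 percentage points.

3.85 percentage points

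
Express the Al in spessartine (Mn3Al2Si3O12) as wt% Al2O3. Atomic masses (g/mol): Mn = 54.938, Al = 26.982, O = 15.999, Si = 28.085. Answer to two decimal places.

20.60 wt%

Formula mass = 495.021 g/mol.
2 Al → 1.0000 mol Al2O3 per formula unit; M(Al2O3) = 101.961, so Al2O3 mass = 101.961 g.
101.961/495.021 × 100 = 20.60 wt%.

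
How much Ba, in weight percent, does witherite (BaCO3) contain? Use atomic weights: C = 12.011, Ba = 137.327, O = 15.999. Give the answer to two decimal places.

69.59 weight percent

Formula mass = 1·137.327 + 1·12.011 + 3·15.999 = 197.335 g/mol, of which 137.327 g is Ba.
So Ba makes up 137.327/197.335 = 0.6959 of the mass, i.e. 69.59%.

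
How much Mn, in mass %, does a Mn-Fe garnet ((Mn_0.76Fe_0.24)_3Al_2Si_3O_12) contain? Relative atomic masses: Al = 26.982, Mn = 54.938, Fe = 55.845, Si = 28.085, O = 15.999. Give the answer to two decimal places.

Molar mass of (Mn_0.76Fe_0.24)_3Al_2Si_3O_12: 2.28*54.938 + 0.72*55.845 + 2*26.982 + 3*28.085 + 12*15.999 = 495.674 g/mol.
Mass of Mn per formula unit: 2.28 × 54.938 = 125.259 g.
Weight fraction Mn = 125.259 / 495.674 = 0.2527.

25.27 mass %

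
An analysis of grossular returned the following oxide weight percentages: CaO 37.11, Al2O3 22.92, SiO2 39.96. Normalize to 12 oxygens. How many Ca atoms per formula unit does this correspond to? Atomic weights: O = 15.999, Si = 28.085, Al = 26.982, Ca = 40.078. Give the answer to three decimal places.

2.978 Ca apfu

37.11 wt% CaO ÷ 56.077 g/mol = 0.66177 mol, giving 0.66177 Ca and 0.66177 O.
22.92 wt% Al2O3 ÷ 101.961 g/mol = 0.22479 mol, giving 0.44958 Al and 0.67437 O.
39.96 wt% SiO2 ÷ 60.083 g/mol = 0.66508 mol, giving 0.66508 Si and 1.33016 O.
Oxygen sums to 2.66630; scaling by 12/2.66630 = 4.50062 puts the formula on 12 O.
Ca: 0.66177 × 4.50062 = 2.978 atoms per formula unit.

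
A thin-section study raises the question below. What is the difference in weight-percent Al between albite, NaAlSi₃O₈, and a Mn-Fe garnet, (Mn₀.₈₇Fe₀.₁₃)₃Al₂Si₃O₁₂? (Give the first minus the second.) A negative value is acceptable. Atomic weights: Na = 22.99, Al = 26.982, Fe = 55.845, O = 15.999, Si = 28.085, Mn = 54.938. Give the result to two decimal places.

First mineral: 26.982 g Al in 262.219 g formula = 10.29 wt% Al.
Second mineral: 53.964 g Al in 495.375 g formula = 10.89 wt% Al.
10.29% − 10.89% gives a difference of -0.60 percentage points.

-0.60 percentage points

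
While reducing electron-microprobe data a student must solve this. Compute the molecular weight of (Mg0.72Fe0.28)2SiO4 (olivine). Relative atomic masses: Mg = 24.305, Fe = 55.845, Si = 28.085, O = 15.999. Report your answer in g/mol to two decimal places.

Mg: 1.44 × 24.305 = 34.9992
Fe: 0.56 × 55.845 = 31.2732
Si: 1 × 28.085 = 28.0850
O: 4 × 15.999 = 63.9960
Summing the contributions gives the formula mass.

158.35 g/mol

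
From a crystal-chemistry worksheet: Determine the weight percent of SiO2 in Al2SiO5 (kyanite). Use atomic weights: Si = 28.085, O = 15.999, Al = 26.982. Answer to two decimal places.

37.08 wt%

Formula mass = 162.044 g/mol.
1 Si → 1.0000 mol SiO2 per formula unit; M(SiO2) = 60.083, so SiO2 mass = 60.083 g.
60.083/162.044 × 100 = 37.08 wt%.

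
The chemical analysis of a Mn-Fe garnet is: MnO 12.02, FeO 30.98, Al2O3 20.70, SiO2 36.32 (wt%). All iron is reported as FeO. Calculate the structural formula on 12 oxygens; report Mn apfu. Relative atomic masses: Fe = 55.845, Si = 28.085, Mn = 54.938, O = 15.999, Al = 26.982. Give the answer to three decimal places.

0.841 Mn apfu

12.02 wt% MnO ÷ 70.937 g/mol = 0.16945 mol, giving 0.16945 Mn and 0.16945 O.
30.98 wt% FeO ÷ 71.844 g/mol = 0.43121 mol, giving 0.43121 Fe and 0.43121 O.
20.70 wt% Al2O3 ÷ 101.961 g/mol = 0.20302 mol, giving 0.40604 Al and 0.60906 O.
36.32 wt% SiO2 ÷ 60.083 g/mol = 0.60450 mol, giving 0.60450 Si and 1.20900 O.
Oxygen sums to 2.41872; scaling by 12/2.41872 = 4.96130 puts the formula on 12 O.
Mn: 0.16945 × 4.96130 = 0.841 atoms per formula unit.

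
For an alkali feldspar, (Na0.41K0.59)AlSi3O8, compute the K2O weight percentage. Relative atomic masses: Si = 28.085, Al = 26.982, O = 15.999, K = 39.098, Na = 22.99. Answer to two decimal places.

10.23 wt%

Molar mass of (Na0.41K0.59)AlSi3O8 = 0.41×22.99 + 0.59×39.098 + 1×26.982 + 3×28.085 + 8×15.999 = 271.723 g/mol.
Each formula unit contains 0.59 K, equivalent to 0.59/2 = 0.2950 mol K2O.
M(K2O) = 2×39.098 + 1×15.999 = 94.195 g/mol.
Mass of K2O per formula unit = 0.2950 × 94.195 = 27.788 g.
K2O wt% = 27.788 / 271.723 × 100 = 10.23%.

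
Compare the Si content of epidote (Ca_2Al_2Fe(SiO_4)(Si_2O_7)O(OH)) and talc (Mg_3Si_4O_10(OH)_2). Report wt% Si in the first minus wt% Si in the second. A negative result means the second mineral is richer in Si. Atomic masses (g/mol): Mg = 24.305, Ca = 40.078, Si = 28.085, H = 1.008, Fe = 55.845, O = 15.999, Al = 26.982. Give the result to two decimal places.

-12.18 percentage points

Si in Ca_2Al_2Fe(SiO_4)(Si_2O_7)O(OH): molar mass 483.215 g/mol; 3×28.085 = 84.255 g → 17.44 wt%.
Si in Mg_3Si_4O_10(OH)_2: molar mass 379.259 g/mol; 4×28.085 = 112.340 g → 29.62 wt%.
Difference = 17.44 − 29.62 = -12.18 percentage points.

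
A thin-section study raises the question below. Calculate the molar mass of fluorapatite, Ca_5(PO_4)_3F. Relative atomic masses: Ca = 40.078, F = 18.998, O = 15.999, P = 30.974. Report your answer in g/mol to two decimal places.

504.30 g/mol

The formula mass is the sum 5(40.078) + 3(30.974) + 12(15.999) + 1(18.998).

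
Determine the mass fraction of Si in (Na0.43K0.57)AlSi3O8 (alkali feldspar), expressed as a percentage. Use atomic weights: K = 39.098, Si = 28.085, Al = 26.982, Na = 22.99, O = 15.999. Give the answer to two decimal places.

Molar mass of (Na0.43K0.57)AlSi3O8: 0.43*22.99 + 0.57*39.098 + 1*26.982 + 3*28.085 + 8*15.999 = 271.401 g/mol.
Mass of Si per formula unit: 3 × 28.085 = 84.255 g.
Weight fraction Si = 84.255 / 271.401 = 0.3104.

31.04 weight percent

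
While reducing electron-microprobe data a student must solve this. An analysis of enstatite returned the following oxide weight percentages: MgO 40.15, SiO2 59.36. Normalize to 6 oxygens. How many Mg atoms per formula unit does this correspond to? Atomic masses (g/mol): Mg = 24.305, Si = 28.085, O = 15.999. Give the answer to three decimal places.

2.011 Mg apfu

MgO: 40.15/40.304 = 0.99618 mol → 0.99618 mol Mg, 0.99618 mol O.
SiO2: 59.36/60.083 = 0.98797 mol → 0.98797 mol Si, 1.97594 mol O.
Total oxygen = 2.97212 mol. Normalization factor = 6/2.97212 = 2.01876.
Mg per 6 O = 0.99618 × 2.01876 = 2.011.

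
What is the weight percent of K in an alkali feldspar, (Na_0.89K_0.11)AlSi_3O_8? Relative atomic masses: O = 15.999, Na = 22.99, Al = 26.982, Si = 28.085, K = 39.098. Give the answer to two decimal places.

Formula mass = 0.89*22.99 + 0.11*39.098 + 1*26.982 + 3*28.085 + 8*15.999 = 263.991 g/mol, of which 4.301 g is K.
So K makes up 4.301/263.991 = 0.0163 of the mass, i.e. 1.63%.

1.63 weight percent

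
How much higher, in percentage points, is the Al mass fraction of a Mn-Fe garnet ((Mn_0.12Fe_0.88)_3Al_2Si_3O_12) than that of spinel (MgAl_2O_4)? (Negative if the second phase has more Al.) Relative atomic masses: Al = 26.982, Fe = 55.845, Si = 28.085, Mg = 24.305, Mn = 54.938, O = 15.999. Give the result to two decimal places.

First mineral: 53.964 g Al in 497.415 g formula = 10.85 wt% Al.
Second mineral: 53.964 g Al in 142.265 g formula = 37.93 wt% Al.
10.85% − 37.93% gives a difference of -27.08 percentage points.

-27.08 percentage points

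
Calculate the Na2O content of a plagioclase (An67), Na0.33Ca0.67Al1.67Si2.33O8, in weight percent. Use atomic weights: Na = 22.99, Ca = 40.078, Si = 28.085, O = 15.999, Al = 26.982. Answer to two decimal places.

M(Na0.33Ca0.67Al1.67Si2.33O8) = 272.929 g/mol; M(Na2O) = 61.979 g/mol.
Moles Na2O per formula unit = 0.33 Na ÷ 2 = 0.1650.
Na2O fraction = (0.1650 × 61.979) / 272.929 = 10.227/272.929 = 0.0375.

3.75 wt%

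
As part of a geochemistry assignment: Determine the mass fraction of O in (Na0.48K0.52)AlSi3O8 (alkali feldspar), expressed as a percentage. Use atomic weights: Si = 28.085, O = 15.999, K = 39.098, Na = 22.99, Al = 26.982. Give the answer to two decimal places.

Molar mass of (Na0.48K0.52)AlSi3O8: 0.48·22.99 + 0.52·39.098 + 1·26.982 + 3·28.085 + 8·15.999 = 270.595 g/mol.
Mass of O per formula unit: 8 × 15.999 = 127.992 g.
Weight fraction O = 127.992 / 270.595 = 0.4730.

47.30 wt%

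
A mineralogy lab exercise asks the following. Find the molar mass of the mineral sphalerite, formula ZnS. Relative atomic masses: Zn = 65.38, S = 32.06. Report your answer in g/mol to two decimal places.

97.44 g/mol

Zn: 1 × 65.38 = 65.3800
S: 1 × 32.06 = 32.0600
Summing the contributions gives the formula mass.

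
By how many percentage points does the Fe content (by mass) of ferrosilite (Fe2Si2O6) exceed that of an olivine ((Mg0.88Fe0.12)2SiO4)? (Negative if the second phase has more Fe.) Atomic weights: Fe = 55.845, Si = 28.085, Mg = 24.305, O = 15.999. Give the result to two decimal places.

33.29 percentage points

Fe in Fe2Si2O6: molar mass 263.854 g/mol; 2×55.845 = 111.690 g → 42.33 wt%.
Fe in (Mg0.88Fe0.12)2SiO4: molar mass 148.261 g/mol; 0.24×55.845 = 13.403 g → 9.04 wt%.
Difference = 42.33 − 9.04 = 33.29 percentage points.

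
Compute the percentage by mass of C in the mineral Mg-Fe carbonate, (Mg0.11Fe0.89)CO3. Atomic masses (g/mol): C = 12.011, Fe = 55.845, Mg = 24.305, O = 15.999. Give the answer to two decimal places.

Formula mass = 0.11×24.305 + 0.89×55.845 + 1×12.011 + 3×15.999 = 112.384 g/mol, of which 12.011 g is C.
So C makes up 12.011/112.384 = 0.1069 of the mass, i.e. 10.69%.

10.69 mass %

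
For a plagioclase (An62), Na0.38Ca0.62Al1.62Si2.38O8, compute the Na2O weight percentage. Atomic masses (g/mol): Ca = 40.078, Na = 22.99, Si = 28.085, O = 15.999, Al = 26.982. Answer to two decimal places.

M(Na0.38Ca0.62Al1.62Si2.38O8) = 272.130 g/mol; M(Na2O) = 61.979 g/mol.
Moles Na2O per formula unit = 0.38 Na ÷ 2 = 0.1900.
Na2O fraction = (0.1900 × 61.979) / 272.130 = 11.776/272.130 = 0.0433.

4.33 wt%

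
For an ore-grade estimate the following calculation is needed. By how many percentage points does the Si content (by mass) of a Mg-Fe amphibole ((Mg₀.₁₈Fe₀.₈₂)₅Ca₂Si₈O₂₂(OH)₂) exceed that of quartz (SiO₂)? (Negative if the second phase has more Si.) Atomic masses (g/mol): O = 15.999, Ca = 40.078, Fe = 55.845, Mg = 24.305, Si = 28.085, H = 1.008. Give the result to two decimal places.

-22.88 percentage points

Si in (Mg₀.₁₈Fe₀.₈₂)₅Ca₂Si₈O₂₂(OH)₂: molar mass 941.667 g/mol; 8×28.085 = 224.680 g → 23.86 wt%.
Si in SiO₂: molar mass 60.083 g/mol; 1×28.085 = 28.085 g → 46.74 wt%.
Difference = 23.86 − 46.74 = -22.88 percentage points.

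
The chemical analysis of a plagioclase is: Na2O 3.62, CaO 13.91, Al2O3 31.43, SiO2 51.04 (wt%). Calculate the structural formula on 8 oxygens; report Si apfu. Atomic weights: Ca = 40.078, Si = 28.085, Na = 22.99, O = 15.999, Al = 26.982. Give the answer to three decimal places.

3.62 wt% Na2O ÷ 61.979 g/mol = 0.05841 mol, giving 0.11682 Na and 0.05841 O.
13.91 wt% CaO ÷ 56.077 g/mol = 0.24805 mol, giving 0.24805 Ca and 0.24805 O.
31.43 wt% Al2O3 ÷ 101.961 g/mol = 0.30826 mol, giving 0.61652 Al and 0.92478 O.
51.04 wt% SiO2 ÷ 60.083 g/mol = 0.84949 mol, giving 0.84949 Si and 1.69898 O.
Oxygen sums to 2.93022; scaling by 8/2.93022 = 2.73017 puts the formula on 8 O.
Si: 0.84949 × 2.73017 = 2.319 atoms per formula unit.

2.319 Si apfu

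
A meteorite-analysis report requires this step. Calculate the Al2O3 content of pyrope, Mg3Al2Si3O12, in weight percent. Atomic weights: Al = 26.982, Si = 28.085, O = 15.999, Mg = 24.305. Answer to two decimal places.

Molar mass of Mg3Al2Si3O12 = 3·24.305 + 2·26.982 + 3·28.085 + 12·15.999 = 403.122 g/mol.
Each formula unit contains 2 Al, equivalent to 2/2 = 1.0000 mol Al2O3.
M(Al2O3) = 2×26.982 + 3×15.999 = 101.961 g/mol.
Mass of Al2O3 per formula unit = 1.0000 × 101.961 = 101.961 g.
Al2O3 wt% = 101.961 / 403.122 × 100 = 25.29%.

25.29 wt%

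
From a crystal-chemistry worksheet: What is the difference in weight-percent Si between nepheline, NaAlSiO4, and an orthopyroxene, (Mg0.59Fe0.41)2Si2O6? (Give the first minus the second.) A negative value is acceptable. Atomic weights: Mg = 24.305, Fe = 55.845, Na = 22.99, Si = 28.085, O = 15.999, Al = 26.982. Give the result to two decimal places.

-5.01 percentage points

Si in NaAlSiO4: molar mass 142.053 g/mol; 1×28.085 = 28.085 g → 19.77 wt%.
Si in (Mg0.59Fe0.41)2Si2O6: molar mass 226.637 g/mol; 2×28.085 = 56.170 g → 24.78 wt%.
Difference = 19.77 − 24.78 = -5.01 percentage points.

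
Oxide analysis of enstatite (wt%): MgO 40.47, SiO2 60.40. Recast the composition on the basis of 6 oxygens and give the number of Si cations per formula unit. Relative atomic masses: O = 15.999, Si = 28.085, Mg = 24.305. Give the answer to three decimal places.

MgO (M=40.304): mol = 1.00412; Mg = 1.00412, O = 1.00412.
SiO2 (M=60.083): mol = 1.00528; Si = 1.00528, O = 2.01056.
ΣO = 3.01468; factor = 6/ΣO = 1.99026.
Si apfu = 1.00528 × 1.99026 = 2.001.

2.001 Si apfu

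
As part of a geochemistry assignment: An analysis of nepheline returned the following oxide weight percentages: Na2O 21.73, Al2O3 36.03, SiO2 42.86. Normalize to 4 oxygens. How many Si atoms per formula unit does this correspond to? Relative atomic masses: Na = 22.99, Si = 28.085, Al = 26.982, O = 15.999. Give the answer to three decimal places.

1.006 Si apfu

21.73 wt% Na2O ÷ 61.979 g/mol = 0.35060 mol, giving 0.70120 Na and 0.35060 O.
36.03 wt% Al2O3 ÷ 101.961 g/mol = 0.35337 mol, giving 0.70674 Al and 1.06011 O.
42.86 wt% SiO2 ÷ 60.083 g/mol = 0.71335 mol, giving 0.71335 Si and 1.42670 O.
Oxygen sums to 2.83741; scaling by 4/2.83741 = 1.40974 puts the formula on 4 O.
Si: 0.71335 × 1.40974 = 1.006 atoms per formula unit.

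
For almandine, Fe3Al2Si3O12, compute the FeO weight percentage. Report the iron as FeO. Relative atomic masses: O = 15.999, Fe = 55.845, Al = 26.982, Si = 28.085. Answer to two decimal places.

43.30 wt%

Molar mass of Fe3Al2Si3O12 = 3·55.845 + 2·26.982 + 3·28.085 + 12·15.999 = 497.742 g/mol.
Each formula unit contains 3 Fe, equivalent to 3/1 = 3.0000 mol FeO.
M(FeO) = 1×55.845 + 1×15.999 = 71.844 g/mol.
Mass of FeO per formula unit = 3.0000 × 71.844 = 215.532 g.
FeO wt% = 215.532 / 497.742 × 100 = 43.30%.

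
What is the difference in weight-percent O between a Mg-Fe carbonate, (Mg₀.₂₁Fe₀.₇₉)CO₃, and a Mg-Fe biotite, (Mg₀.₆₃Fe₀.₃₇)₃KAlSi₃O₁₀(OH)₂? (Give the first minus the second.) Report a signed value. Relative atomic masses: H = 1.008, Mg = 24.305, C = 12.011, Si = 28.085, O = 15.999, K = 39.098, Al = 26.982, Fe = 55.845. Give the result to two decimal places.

M((Mg₀.₂₁Fe₀.₇₉)CO₃) = 109.230 g/mol, so wt% O = 47.997/109.230 × 100 = 43.94%.
M((Mg₀.₆₃Fe₀.₃₇)₃KAlSi₃O₁₀(OH)₂) = 452.263 g/mol, so wt% O = 191.988/452.263 × 100 = 42.45%.
43.94 − 42.45 = 1.49 pp.

1.49 percentage points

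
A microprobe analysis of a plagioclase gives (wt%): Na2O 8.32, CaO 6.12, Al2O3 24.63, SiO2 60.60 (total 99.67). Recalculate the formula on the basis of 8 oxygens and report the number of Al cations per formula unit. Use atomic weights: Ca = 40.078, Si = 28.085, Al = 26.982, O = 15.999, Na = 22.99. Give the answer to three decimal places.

8.32 wt% Na2O ÷ 61.979 g/mol = 0.13424 mol, giving 0.26848 Na and 0.13424 O.
6.12 wt% CaO ÷ 56.077 g/mol = 0.10914 mol, giving 0.10914 Ca and 0.10914 O.
24.63 wt% Al2O3 ÷ 101.961 g/mol = 0.24156 mol, giving 0.48312 Al and 0.72468 O.
60.60 wt% SiO2 ÷ 60.083 g/mol = 1.00860 mol, giving 1.00860 Si and 2.01720 O.
Oxygen sums to 2.98526; scaling by 8/2.98526 = 2.67983 puts the formula on 8 O.
Al: 0.48312 × 2.67983 = 1.295 atoms per formula unit.

1.295 Al apfu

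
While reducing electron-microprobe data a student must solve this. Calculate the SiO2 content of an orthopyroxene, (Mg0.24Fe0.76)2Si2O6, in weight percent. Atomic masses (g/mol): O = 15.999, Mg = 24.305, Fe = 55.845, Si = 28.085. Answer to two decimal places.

Molar mass of (Mg0.24Fe0.76)2Si2O6 = 0.48*24.305 + 1.52*55.845 + 2*28.085 + 6*15.999 = 248.715 g/mol.
Each formula unit contains 2 Si, equivalent to 2/1 = 2.0000 mol SiO2.
M(SiO2) = 1×28.085 + 2×15.999 = 60.083 g/mol.
Mass of SiO2 per formula unit = 2.0000 × 60.083 = 120.166 g.
SiO2 wt% = 120.166 / 248.715 × 100 = 48.31%.

48.31 wt%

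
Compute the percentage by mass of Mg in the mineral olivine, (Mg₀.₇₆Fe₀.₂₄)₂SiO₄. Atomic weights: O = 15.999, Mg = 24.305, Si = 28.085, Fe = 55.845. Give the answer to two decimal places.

23.71 mass %

M((Mg₀.₇₆Fe₀.₂₄)₂SiO₄) = 155.830 g/mol.
Mg contributes 1.52 × 24.305 = 36.944 g per mole.
36.944/155.830 = 0.2371 → 23.71%.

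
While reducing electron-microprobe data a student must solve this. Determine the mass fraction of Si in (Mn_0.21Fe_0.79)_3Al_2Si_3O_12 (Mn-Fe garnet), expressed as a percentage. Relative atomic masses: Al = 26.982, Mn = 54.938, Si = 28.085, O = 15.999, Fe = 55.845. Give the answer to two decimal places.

16.95 weight percent

M((Mn_0.21Fe_0.79)_3Al_2Si_3O_12) = 497.171 g/mol.
Si contributes 3 × 28.085 = 84.255 g per mole.
84.255/497.171 = 0.1695 → 16.95%.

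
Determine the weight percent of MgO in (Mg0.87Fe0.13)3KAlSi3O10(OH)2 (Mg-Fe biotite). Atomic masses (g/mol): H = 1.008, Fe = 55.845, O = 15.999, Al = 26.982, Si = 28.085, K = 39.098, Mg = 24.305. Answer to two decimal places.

Molar mass of (Mg0.87Fe0.13)3KAlSi3O10(OH)2 = 2.61*24.305 + 0.39*55.845 + 1*39.098 + 1*26.982 + 3*28.085 + 12*15.999 + 2*1.008 = 429.555 g/mol.
Each formula unit contains 2.61 Mg, equivalent to 2.61/1 = 2.6100 mol MgO.
M(MgO) = 1×24.305 + 1×15.999 = 40.304 g/mol.
Mass of MgO per formula unit = 2.6100 × 40.304 = 105.193 g.
MgO wt% = 105.193 / 429.555 × 100 = 24.49%.

24.49 wt%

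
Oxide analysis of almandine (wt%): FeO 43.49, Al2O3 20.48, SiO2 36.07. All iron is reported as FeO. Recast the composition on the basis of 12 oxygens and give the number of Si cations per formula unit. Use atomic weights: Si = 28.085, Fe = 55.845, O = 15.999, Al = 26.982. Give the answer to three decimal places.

2.991 Si apfu

FeO: 43.49/71.844 = 0.60534 mol → 0.60534 mol Fe, 0.60534 mol O.
Al2O3: 20.48/101.961 = 0.20086 mol → 0.40172 mol Al, 0.60258 mol O.
SiO2: 36.07/60.083 = 0.60034 mol → 0.60034 mol Si, 1.20068 mol O.
Total oxygen = 2.40860 mol. Normalization factor = 12/2.40860 = 4.98215.
Si per 12 O = 0.60034 × 4.98215 = 2.991.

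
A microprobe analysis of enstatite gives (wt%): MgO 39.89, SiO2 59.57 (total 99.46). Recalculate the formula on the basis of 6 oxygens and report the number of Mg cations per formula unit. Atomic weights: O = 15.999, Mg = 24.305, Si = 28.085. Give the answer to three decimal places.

1.998 Mg apfu

39.89 wt% MgO ÷ 40.304 g/mol = 0.98973 mol, giving 0.98973 Mg and 0.98973 O.
59.57 wt% SiO2 ÷ 60.083 g/mol = 0.99146 mol, giving 0.99146 Si and 1.98292 O.
Oxygen sums to 2.97265; scaling by 6/2.97265 = 2.01840 puts the formula on 6 O.
Mg: 0.98973 × 2.01840 = 1.998 atoms per formula unit.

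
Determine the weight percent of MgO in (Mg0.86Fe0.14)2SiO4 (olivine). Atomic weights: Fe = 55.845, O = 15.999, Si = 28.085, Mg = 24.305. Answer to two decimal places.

46.36 wt%

M((Mg0.86Fe0.14)2SiO4) = 149.522 g/mol; M(MgO) = 40.304 g/mol.
Moles MgO per formula unit = 1.72 Mg ÷ 1 = 1.7200.
MgO fraction = (1.7200 × 40.304) / 149.522 = 69.323/149.522 = 0.4636.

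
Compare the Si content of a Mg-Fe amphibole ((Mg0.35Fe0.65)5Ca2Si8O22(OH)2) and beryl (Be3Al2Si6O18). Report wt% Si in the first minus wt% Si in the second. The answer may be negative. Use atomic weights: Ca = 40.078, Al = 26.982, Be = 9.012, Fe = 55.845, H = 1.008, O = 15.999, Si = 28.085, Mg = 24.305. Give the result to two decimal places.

M((Mg0.35Fe0.65)5Ca2Si8O22(OH)2) = 914.858 g/mol, so wt% Si = 224.680/914.858 × 100 = 24.56%.
M(Be3Al2Si6O18) = 537.492 g/mol, so wt% Si = 168.510/537.492 × 100 = 31.35%.
24.56 − 31.35 = -6.79 pp.

-6.79 percentage points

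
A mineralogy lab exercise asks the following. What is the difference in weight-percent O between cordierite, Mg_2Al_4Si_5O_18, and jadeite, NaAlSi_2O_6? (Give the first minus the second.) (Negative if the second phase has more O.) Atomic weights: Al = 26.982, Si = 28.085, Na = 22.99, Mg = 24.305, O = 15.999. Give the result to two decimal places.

1.74 percentage points

O in Mg_2Al_4Si_5O_18: molar mass 584.945 g/mol; 18×15.999 = 287.982 g → 49.23 wt%.
O in NaAlSi_2O_6: molar mass 202.136 g/mol; 6×15.999 = 95.994 g → 47.49 wt%.
Difference = 49.23 − 47.49 = 1.74 percentage points.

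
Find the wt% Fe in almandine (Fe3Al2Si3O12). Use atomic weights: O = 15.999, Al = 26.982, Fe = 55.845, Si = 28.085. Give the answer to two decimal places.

M(Fe3Al2Si3O12) = 497.742 g/mol.
Fe contributes 3 × 55.845 = 167.535 g per mole.
167.535/497.742 = 0.3366 → 33.66%.

33.66 wt%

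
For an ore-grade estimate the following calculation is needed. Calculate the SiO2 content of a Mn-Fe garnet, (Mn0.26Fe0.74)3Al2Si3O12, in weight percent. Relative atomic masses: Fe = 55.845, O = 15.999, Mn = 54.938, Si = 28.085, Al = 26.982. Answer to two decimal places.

36.26 wt%

Formula mass = 497.035 g/mol.
3 Si → 3.0000 mol SiO2 per formula unit; M(SiO2) = 60.083, so SiO2 mass = 180.249 g.
180.249/497.035 × 100 = 36.26 wt%.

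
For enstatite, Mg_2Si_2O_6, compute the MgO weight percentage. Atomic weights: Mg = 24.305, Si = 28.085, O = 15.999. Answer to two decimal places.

40.15 wt%

Molar mass of Mg_2Si_2O_6 = 2·24.305 + 2·28.085 + 6·15.999 = 200.774 g/mol.
Each formula unit contains 2 Mg, equivalent to 2/1 = 2.0000 mol MgO.
M(MgO) = 1×24.305 + 1×15.999 = 40.304 g/mol.
Mass of MgO per formula unit = 2.0000 × 40.304 = 80.608 g.
MgO wt% = 80.608 / 200.774 × 100 = 40.15%.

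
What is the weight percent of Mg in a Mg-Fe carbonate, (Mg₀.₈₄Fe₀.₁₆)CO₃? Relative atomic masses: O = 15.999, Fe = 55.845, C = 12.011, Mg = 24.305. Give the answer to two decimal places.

Formula mass = 0.84×24.305 + 0.16×55.845 + 1×12.011 + 3×15.999 = 89.359 g/mol, of which 20.416 g is Mg.
So Mg makes up 20.416/89.359 = 0.2285 of the mass, i.e. 22.85%.

22.85 mass %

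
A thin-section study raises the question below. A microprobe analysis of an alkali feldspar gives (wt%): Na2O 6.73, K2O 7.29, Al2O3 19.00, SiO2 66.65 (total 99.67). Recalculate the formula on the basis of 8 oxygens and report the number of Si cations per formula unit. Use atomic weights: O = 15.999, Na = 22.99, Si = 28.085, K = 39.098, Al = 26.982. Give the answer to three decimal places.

2.994 Si apfu

6.73 wt% Na2O ÷ 61.979 g/mol = 0.10859 mol, giving 0.21718 Na and 0.10859 O.
7.29 wt% K2O ÷ 94.195 g/mol = 0.07739 mol, giving 0.15478 K and 0.07739 O.
19.00 wt% Al2O3 ÷ 101.961 g/mol = 0.18635 mol, giving 0.37270 Al and 0.55905 O.
66.65 wt% SiO2 ÷ 60.083 g/mol = 1.10930 mol, giving 1.10930 Si and 2.21860 O.
Oxygen sums to 2.96363; scaling by 8/2.96363 = 2.69939 puts the formula on 8 O.
Si: 1.10930 × 2.69939 = 2.994 atoms per formula unit.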